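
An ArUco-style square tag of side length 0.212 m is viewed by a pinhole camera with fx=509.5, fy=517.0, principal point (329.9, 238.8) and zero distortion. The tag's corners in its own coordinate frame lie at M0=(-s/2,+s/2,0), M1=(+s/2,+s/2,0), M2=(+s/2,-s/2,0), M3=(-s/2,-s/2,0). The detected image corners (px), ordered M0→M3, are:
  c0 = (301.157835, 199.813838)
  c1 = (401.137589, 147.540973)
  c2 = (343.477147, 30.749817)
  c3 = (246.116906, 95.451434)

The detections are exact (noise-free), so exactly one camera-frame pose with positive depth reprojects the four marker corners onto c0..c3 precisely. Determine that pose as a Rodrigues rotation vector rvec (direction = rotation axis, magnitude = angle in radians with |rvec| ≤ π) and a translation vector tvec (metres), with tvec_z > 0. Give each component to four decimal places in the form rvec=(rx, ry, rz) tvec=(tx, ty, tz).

Intrinsics K: fx=509.5, fy=517.0, cx=329.9, cy=238.8
Marker side s = 0.212 m; corners in marker frame (Z=0):
  M0 = (-0.1060, +0.1060, 0)
  M1 = (+0.1060, +0.1060, 0)
  M2 = (+0.1060, -0.1060, 0)
  M3 = (-0.1060, -0.1060, 0)
Detected image corners:
  c0 = (301.157835, 199.813838) px
  c1 = (401.137589, 147.540973) px
  c2 = (343.477147, 30.749817) px
  c3 = (246.116906, 95.451434) px
Planar DLT: solve 8×8 A·h = b for H (H[2,2]=1):
  H  [+317.57449 +309.54867 +320.98424]
  H  [-329.68825 +536.30995 +120.60811]
  H  [-0.45806 +0.13637 +1.00000]
B = K⁻¹H; ‖b₁‖=1.112476, ‖b₂‖=1.112476; λ = 2/(‖b₁‖+‖b₂‖) = 0.898896, sign → tz>0 ⇒ λ=+0.898896
r₁ = λ·B[:,0] = (+0.82689,-0.38304,-0.41174); r₂ = λ·B[:,1] = (+0.46676,+0.87585,+0.12258)
r₃ = r₁×r₂ = (+0.31367,-0.29355,+0.90302); SVD([r₁ r₂ r₃]) → R = UVᵀ:
  R  [+0.82689 +0.46676 +0.31367]
  R  [-0.38304 +0.87585 -0.29355]
  R  [-0.41174 +0.12258 +0.90302]
t = (-0.01573, -0.20550, +0.89890) m
tr R = 2.605758; θ = arccos((tr R − 1)/2) = 0.638688 rad = 36.594°
axis k = ((R−Rᵀ)₃₂, (R−Rᵀ)₁₃, (R−Rᵀ)₂₁) / (2 sinθ) = (+0.349017, +0.608426, -0.712745)
rvec = θ·k = (+0.222913, +0.388594, -0.455221)

rvec=(0.2229, 0.3886, -0.4552) tvec=(-0.0157, -0.2055, 0.8989)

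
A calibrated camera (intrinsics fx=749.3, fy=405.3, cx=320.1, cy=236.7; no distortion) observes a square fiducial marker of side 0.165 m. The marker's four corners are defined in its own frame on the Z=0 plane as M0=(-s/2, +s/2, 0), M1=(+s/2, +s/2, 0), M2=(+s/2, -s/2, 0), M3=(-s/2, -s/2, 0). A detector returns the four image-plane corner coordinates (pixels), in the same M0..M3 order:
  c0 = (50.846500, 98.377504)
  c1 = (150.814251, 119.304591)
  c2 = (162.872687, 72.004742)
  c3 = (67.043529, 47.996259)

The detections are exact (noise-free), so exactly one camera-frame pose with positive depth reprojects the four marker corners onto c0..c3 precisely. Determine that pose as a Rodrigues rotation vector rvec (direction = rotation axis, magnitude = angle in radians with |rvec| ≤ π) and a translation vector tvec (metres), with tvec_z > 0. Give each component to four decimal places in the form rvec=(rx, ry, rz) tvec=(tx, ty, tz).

rvec=(-0.1998, -0.6298, 0.1444) tvec=(-0.3403, -0.4556, 1.2130)

Intrinsics K: fx=749.3, fy=405.3, cx=320.1, cy=236.7
Marker side s = 0.165 m; corners in marker frame (Z=0):
  M0 = (-0.0825, +0.0825, 0)
  M1 = (+0.0825, +0.0825, 0)
  M2 = (+0.0825, -0.0825, 0)
  M3 = (-0.0825, -0.0825, 0)
Detected image corners:
  c0 = (50.846500, 98.377504) px
  c1 = (150.814251, 119.304591) px
  c2 = (162.872687, 72.004742) px
  c3 = (67.043529, 47.996259) px
Planar DLT: solve 8×8 A·h = b for H (H[2,2]=1):
  H  [+643.74103 -105.47682 +109.89843]
  H  [+175.91456 +279.72748 +84.47573]
  H  [+0.46909 -0.18851 +1.00000]
B = K⁻¹H; ‖b₁‖=0.824375, ‖b₂‖=0.824375; λ = 2/(‖b₁‖+‖b₂‖) = 1.213040, sign → tz>0 ⇒ λ=+1.213040
r₁ = λ·B[:,0] = (+0.79906,+0.19418,+0.56902); r₂ = λ·B[:,1] = (-0.07307,+0.97076,-0.22867)
r₃ = r₁×r₂ = (-0.59679,+0.14115,+0.78989); SVD([r₁ r₂ r₃]) → R = UVᵀ:
  R  [+0.79906 -0.07307 -0.59679]
  R  [+0.19418 +0.97076 +0.14115]
  R  [+0.56902 -0.22867 +0.78989]
t = (-0.34029, -0.45560, +1.21304) m
tr R = 2.559706; θ = arccos((tr R − 1)/2) = 0.676365 rad = 38.753°
axis k = ((R−Rᵀ)₃₂, (R−Rᵀ)₁₃, (R−Rᵀ)₂₁) / (2 sinθ) = (-0.295404, -0.931218, +0.213472)
rvec = θ·k = (-0.199801, -0.629843, +0.144385)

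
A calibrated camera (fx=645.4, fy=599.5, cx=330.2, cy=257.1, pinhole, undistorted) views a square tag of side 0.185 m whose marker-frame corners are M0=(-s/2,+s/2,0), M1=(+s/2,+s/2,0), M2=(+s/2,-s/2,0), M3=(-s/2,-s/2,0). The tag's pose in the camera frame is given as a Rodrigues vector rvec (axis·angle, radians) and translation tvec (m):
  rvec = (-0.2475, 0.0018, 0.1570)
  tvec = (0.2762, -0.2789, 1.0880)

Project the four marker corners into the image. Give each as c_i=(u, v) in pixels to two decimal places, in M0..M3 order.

Intrinsics K: fx=645.4, fy=599.5, cx=330.2, cy=257.1
Marker side s = 0.185 m; corners in marker frame (Z=0):
  M0 = (-0.0925, +0.0925, 0)
  M1 = (+0.0925, +0.0925, 0)
  M2 = (+0.0925, -0.0925, 0)
  M3 = (-0.0925, -0.0925, 0)
rvec = (-0.2475, 0.0018, 0.1570), |rvec| = θ = 0.29310 rad = 16.793°
Rodrigues: sinθ=0.28892, 1−cosθ=0.04265; R = I + sinθ·[k]× + (1−cosθ)·[k]×²:
    [+0.98776 -0.15498 -0.01752]
    [+0.15454 +0.95735 +0.24411]
    [-0.02106 -0.24383 +0.96959]
t = (0.2762, -0.2789, 1.0880) m
M0: Pc = R·M0+t = (+0.17050, -0.20464, +1.06739); u = 645.4·(+0.17050)/1.06739 + 330.2 = 433.2905, v = 599.5·(-0.20464)/1.06739 + 257.1 = 142.1644
M1: Pc = R·M1+t = (+0.35323, -0.17605, +1.06350); u = 645.4·(+0.35323)/1.06350 + 330.2 = 544.5644, v = 599.5·(-0.17605)/1.06350 + 257.1 = 157.8597
M2: Pc = R·M2+t = (+0.38190, -0.35316, +1.10861); u = 645.4·(+0.38190)/1.10861 + 330.2 = 552.5340, v = 599.5·(-0.35316)/1.10861 + 257.1 = 66.1218
M3: Pc = R·M3+t = (+0.19917, -0.38175, +1.11250); u = 645.4·(+0.19917)/1.11250 + 330.2 = 445.7440, v = 599.5·(-0.38175)/1.11250 + 257.1 = 51.3843

c0=(433.29, 142.16) c1=(544.56, 157.86) c2=(552.53, 66.12) c3=(445.74, 51.38)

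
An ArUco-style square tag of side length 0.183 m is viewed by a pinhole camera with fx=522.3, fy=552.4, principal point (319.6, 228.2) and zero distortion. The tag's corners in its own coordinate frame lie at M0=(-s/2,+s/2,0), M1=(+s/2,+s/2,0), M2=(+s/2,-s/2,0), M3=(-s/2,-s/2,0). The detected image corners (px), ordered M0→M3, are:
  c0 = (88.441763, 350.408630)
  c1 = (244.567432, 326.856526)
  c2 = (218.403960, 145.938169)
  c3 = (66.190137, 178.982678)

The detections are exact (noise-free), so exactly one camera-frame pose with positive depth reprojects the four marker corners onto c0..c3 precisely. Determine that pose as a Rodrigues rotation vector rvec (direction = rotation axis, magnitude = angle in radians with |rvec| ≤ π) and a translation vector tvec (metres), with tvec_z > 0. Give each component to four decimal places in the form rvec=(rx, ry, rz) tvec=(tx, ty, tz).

Intrinsics K: fx=522.3, fy=552.4, cx=319.6, cy=228.2
Marker side s = 0.183 m; corners in marker frame (Z=0):
  M0 = (-0.0915, +0.0915, 0)
  M1 = (+0.0915, +0.0915, 0)
  M2 = (+0.0915, -0.0915, 0)
  M3 = (-0.0915, -0.0915, 0)
Detected image corners:
  c0 = (88.441763, 350.408630) px
  c1 = (244.567432, 326.856526) px
  c2 = (218.403960, 145.938169) px
  c3 = (66.190137, 178.982678) px
Planar DLT: solve 8×8 A·h = b for H (H[2,2]=1):
  H  [+794.67283 +118.06060 +152.12213]
  H  [-232.24690 +939.36993 +250.21985]
  H  [-0.30891 -0.09015 +1.00000]
B = K⁻¹H; ‖b₁‖=1.762677, ‖b₂‖=1.762677; λ = 2/(‖b₁‖+‖b₂‖) = 0.567319, sign → tz>0 ⇒ λ=+0.567319
r₁ = λ·B[:,0] = (+0.97041,-0.16612,-0.17525); r₂ = λ·B[:,1] = (+0.15953,+0.98587,-0.05114)
r₃ = r₁×r₂ = (+0.18127,+0.02167,+0.98319); SVD([r₁ r₂ r₃]) → R = UVᵀ:
  R  [+0.97041 +0.15953 +0.18127]
  R  [-0.16612 +0.98587 +0.02167]
  R  [-0.17525 -0.05114 +0.98319]
t = (-0.18191, +0.02261, +0.56732) m
tr R = 2.939469; θ = arccos((tr R − 1)/2) = 0.246656 rad = 14.132°
axis k = ((R−Rᵀ)₃₂, (R−Rᵀ)₁₃, (R−Rᵀ)₂₁) / (2 sinθ) = (-0.149109, +0.730097, -0.666876)
rvec = θ·k = (-0.036779, +0.180083, -0.164489)

rvec=(-0.0368, 0.1801, -0.1645) tvec=(-0.1819, 0.0226, 0.5673)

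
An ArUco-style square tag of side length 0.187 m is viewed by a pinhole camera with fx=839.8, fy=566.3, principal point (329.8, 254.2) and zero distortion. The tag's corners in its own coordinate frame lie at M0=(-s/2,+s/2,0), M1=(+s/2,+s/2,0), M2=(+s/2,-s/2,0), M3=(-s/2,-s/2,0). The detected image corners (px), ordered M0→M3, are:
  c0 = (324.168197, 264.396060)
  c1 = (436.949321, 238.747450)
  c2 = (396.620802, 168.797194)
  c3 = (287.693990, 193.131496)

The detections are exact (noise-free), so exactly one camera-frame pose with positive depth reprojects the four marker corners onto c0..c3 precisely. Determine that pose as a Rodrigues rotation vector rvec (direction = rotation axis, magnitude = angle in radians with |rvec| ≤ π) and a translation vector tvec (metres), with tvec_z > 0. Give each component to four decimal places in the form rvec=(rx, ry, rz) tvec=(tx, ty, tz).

Intrinsics K: fx=839.8, fy=566.3, cx=329.8, cy=254.2
Marker side s = 0.187 m; corners in marker frame (Z=0):
  M0 = (-0.0935, +0.0935, 0)
  M1 = (+0.0935, +0.0935, 0)
  M2 = (+0.0935, -0.0935, 0)
  M3 = (-0.0935, -0.0935, 0)
Detected image corners:
  c0 = (324.168197, 264.396060) px
  c1 = (436.949321, 238.747450) px
  c2 = (396.620802, 168.797194) px
  c3 = (287.693990, 193.131496) px
Planar DLT: solve 8×8 A·h = b for H (H[2,2]=1):
  H  [+603.47053 +134.43455 +361.16131]
  H  [-127.08142 +335.10765 +215.58484]
  H  [+0.03005 -0.19634 +1.00000]
B = K⁻¹H; ‖b₁‖=0.746355, ‖b₂‖=0.746355; λ = 2/(‖b₁‖+‖b₂‖) = 1.339844, sign → tz>0 ⇒ λ=+1.339844
r₁ = λ·B[:,0] = (+0.94699,-0.31874,+0.04026); r₂ = λ·B[:,1] = (+0.31779,+0.91094,-0.26307)
r₃ = r₁×r₂ = (+0.04718,+0.26191,+0.96394); SVD([r₁ r₂ r₃]) → R = UVᵀ:
  R  [+0.94699 +0.31779 +0.04718]
  R  [-0.31874 +0.91094 +0.26191]
  R  [+0.04026 -0.26307 +0.96394]
t = (+0.05003, -0.09136, +1.33984) m
tr R = 2.821861; θ = arccos((tr R − 1)/2) = 0.425263 rad = 24.366°
axis k = ((R−Rᵀ)₃₂, (R−Rᵀ)₁₃, (R−Rᵀ)₂₁) / (2 sinθ) = (-0.636246, +0.008385, -0.771441)
rvec = θ·k = (-0.270572, +0.003566, -0.328065)

rvec=(-0.2706, 0.0036, -0.3281) tvec=(0.0500, -0.0914, 1.3398)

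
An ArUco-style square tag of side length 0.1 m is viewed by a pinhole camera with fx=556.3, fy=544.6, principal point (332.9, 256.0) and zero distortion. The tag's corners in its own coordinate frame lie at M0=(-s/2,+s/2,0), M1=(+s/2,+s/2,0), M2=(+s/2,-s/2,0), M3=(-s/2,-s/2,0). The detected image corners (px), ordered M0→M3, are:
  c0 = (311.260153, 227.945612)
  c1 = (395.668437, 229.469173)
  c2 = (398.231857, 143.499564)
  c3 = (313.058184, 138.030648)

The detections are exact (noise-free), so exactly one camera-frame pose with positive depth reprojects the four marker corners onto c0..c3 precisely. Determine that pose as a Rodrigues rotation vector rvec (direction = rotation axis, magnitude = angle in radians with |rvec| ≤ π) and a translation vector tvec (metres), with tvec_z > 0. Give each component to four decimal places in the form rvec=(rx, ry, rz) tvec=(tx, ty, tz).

rvec=(0.0661, -0.2806, 0.0130) tvec=(0.0253, -0.0813, 0.6233)

Intrinsics K: fx=556.3, fy=544.6, cx=332.9, cy=256.0
Marker side s = 0.1 m; corners in marker frame (Z=0):
  M0 = (-0.0500, +0.0500, 0)
  M1 = (+0.0500, +0.0500, 0)
  M2 = (+0.0500, -0.0500, 0)
  M3 = (-0.0500, -0.0500, 0)
Detected image corners:
  c0 = (311.260153, 227.945612) px
  c1 = (395.668437, 229.469173) px
  c2 = (398.231857, 143.499564) px
  c3 = (313.058184, 138.030648) px
Planar DLT: solve 8×8 A·h = b for H (H[2,2]=1):
  H  [+1005.52063 +14.16659 +355.49154]
  H  [+116.99336 +897.77240 +184.99871]
  H  [+0.44459 +0.10170 +1.00000]
B = K⁻¹H; ‖b₁‖=1.604310, ‖b₂‖=1.604310; λ = 2/(‖b₁‖+‖b₂‖) = 0.623321, sign → tz>0 ⇒ λ=+0.623321
r₁ = λ·B[:,0] = (+0.96083,+0.00364,+0.27712); r₂ = λ·B[:,1] = (-0.02206,+0.99774,+0.06339)
r₃ = r₁×r₂ = (-0.27626,-0.06702,+0.95874); SVD([r₁ r₂ r₃]) → R = UVᵀ:
  R  [+0.96083 -0.02206 -0.27626]
  R  [+0.00364 +0.99774 -0.06702]
  R  [+0.27712 +0.06339 +0.95874]
t = (+0.02531, -0.08126, +0.62332) m
tr R = 2.917315; θ = arccos((tr R − 1)/2) = 0.288550 rad = 16.533°
axis k = ((R−Rᵀ)₃₂, (R−Rᵀ)₁₃, (R−Rᵀ)₂₁) / (2 sinθ) = (+0.229153, -0.972342, +0.045159)
rvec = θ·k = (+0.066122, -0.280570, +0.013031)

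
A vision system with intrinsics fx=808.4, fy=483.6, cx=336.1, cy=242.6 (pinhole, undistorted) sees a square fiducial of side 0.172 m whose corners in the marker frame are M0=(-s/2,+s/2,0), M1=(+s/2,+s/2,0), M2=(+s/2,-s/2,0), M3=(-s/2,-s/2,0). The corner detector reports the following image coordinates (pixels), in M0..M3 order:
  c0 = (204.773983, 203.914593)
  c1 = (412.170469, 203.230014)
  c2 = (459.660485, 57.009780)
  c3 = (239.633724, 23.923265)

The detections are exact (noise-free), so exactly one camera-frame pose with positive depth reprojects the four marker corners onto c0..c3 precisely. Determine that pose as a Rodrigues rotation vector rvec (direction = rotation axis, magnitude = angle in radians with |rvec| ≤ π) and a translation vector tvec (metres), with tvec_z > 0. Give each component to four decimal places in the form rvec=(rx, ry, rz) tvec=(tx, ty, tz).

rvec=(0.3438, -0.6478, 0.0586) tvec=(0.0016, -0.1253, 0.5232)

Intrinsics K: fx=808.4, fy=483.6, cx=336.1, cy=242.6
Marker side s = 0.172 m; corners in marker frame (Z=0):
  M0 = (-0.0860, +0.0860, 0)
  M1 = (+0.0860, +0.0860, 0)
  M2 = (+0.0860, -0.0860, 0)
  M3 = (-0.0860, -0.0860, 0)
Detected image corners:
  c0 = (204.773983, 203.914593) px
  c1 = (412.170469, 203.230014) px
  c2 = (459.660485, 57.009780) px
  c3 = (239.633724, 23.923265) px
Planar DLT: solve 8×8 A·h = b for H (H[2,2]=1):
  H  [+1618.38406 -57.18537 +338.60660]
  H  [+229.46405 +1007.50685 +126.77965]
  H  [+1.14769 +0.56472 +1.00000]
B = K⁻¹H; ‖b₁‖=1.911137, ‖b₂‖=1.911137; λ = 2/(‖b₁‖+‖b₂‖) = 0.523249, sign → tz>0 ⇒ λ=+0.523249
r₁ = λ·B[:,0] = (+0.79785,-0.05298,+0.60053); r₂ = λ·B[:,1] = (-0.15987,+0.94187,+0.29549)
r₃ = r₁×r₂ = (-0.58128,-0.33176,+0.74300); SVD([r₁ r₂ r₃]) → R = UVᵀ:
  R  [+0.79785 -0.15987 -0.58128]
  R  [-0.05298 +0.94187 -0.33176]
  R  [+0.60053 +0.29549 +0.74300]
t = (+0.00162, -0.12532, +0.52325) m
tr R = 2.482726; θ = arccos((tr R − 1)/2) = 0.735697 rad = 42.152°
axis k = ((R−Rᵀ)₃₂, (R−Rᵀ)₁₃, (R−Rᵀ)₂₁) / (2 sinθ) = (+0.467327, -0.880490, +0.079636)
rvec = θ·k = (+0.343811, -0.647774, +0.058588)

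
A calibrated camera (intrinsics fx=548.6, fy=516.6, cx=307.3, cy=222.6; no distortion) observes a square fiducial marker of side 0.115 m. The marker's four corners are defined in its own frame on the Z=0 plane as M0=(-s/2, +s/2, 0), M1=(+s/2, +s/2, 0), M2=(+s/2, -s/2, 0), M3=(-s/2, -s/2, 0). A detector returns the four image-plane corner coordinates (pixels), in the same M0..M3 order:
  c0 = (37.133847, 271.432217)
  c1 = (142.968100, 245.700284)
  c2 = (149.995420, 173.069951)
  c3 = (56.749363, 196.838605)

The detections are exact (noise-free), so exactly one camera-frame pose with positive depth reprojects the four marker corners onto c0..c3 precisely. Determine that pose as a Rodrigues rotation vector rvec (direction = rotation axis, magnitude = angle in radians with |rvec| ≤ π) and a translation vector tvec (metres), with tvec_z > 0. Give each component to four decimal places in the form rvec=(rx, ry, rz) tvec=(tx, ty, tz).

rvec=(-0.7145, 0.1725, -0.2074) tvec=(-0.2278, -0.0036, 0.5934)

Intrinsics K: fx=548.6, fy=516.6, cx=307.3, cy=222.6
Marker side s = 0.115 m; corners in marker frame (Z=0):
  M0 = (-0.0575, +0.0575, 0)
  M1 = (+0.0575, +0.0575, 0)
  M2 = (+0.0575, -0.0575, 0)
  M3 = (-0.0575, -0.0575, 0)
Detected image corners:
  c0 = (37.133847, 271.432217) px
  c1 = (142.968100, 245.700284) px
  c2 = (149.995420, 173.069951) px
  c3 = (56.749363, 196.838605) px
Planar DLT: solve 8×8 A·h = b for H (H[2,2]=1):
  H  [+848.08783 -224.51263 +96.72724]
  H  [-246.67462 +392.02598 +219.49477]
  H  [-0.14432 -1.11900 +1.00000]
B = K⁻¹H; ‖b₁‖=1.685122, ‖b₂‖=1.685122; λ = 2/(‖b₁‖+‖b₂‖) = 0.593429, sign → tz>0 ⇒ λ=+0.593429
r₁ = λ·B[:,0] = (+0.96536,-0.24646,-0.08564); r₂ = λ·B[:,1] = (+0.12911,+0.73646,-0.66404)
r₃ = r₁×r₂ = (+0.22673,+0.62999,+0.74277); SVD([r₁ r₂ r₃]) → R = UVᵀ:
  R  [+0.96536 +0.12911 +0.22673]
  R  [-0.24646 +0.73646 +0.62999]
  R  [-0.08564 -0.66404 +0.74277]
t = (-0.22778, -0.00357, +0.59343) m
tr R = 2.444595; θ = arccos((tr R − 1)/2) = 0.763677 rad = 43.755°
axis k = ((R−Rᵀ)₃₂, (R−Rᵀ)₁₃, (R−Rᵀ)₂₁) / (2 sinθ) = (-0.935559, +0.225839, -0.271526)
rvec = θ·k = (-0.714465, +0.172469, -0.207358)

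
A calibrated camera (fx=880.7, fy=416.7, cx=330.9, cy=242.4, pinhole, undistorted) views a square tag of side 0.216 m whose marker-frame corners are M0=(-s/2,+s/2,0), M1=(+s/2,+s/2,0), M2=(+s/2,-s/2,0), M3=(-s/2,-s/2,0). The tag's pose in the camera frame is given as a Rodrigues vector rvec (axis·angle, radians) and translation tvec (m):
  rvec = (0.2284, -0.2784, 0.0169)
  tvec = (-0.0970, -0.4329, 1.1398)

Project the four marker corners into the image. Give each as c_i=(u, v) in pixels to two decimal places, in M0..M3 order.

Intrinsics K: fx=880.7, fy=416.7, cx=330.9, cy=242.4
Marker side s = 0.216 m; corners in marker frame (Z=0):
  M0 = (-0.1080, +0.1080, 0)
  M1 = (+0.1080, +0.1080, 0)
  M2 = (+0.1080, -0.1080, 0)
  M3 = (-0.1080, -0.1080, 0)
rvec = (0.2284, -0.2784, 0.0169), |rvec| = θ = 0.36050 rad = 20.655°
Rodrigues: sinθ=0.35274, 1−cosθ=0.06428; R = I + sinθ·[k]× + (1−cosθ)·[k]×²:
    [+0.96152 -0.04799 -0.27050]
    [-0.01491 +0.97406 -0.22581]
    [+0.27432 +0.22116 +0.93586]
t = (-0.0970, -0.4329, 1.1398) m
M0: Pc = R·M0+t = (-0.20603, -0.32609, +1.13406); u = 880.7·(-0.20603)/1.13406 + 330.9 = 170.9012, v = 416.7·(-0.32609)/1.13406 + 242.4 = 122.5806
M1: Pc = R·M1+t = (+0.00166, -0.32931, +1.19331); u = 880.7·(+0.00166)/1.19331 + 330.9 = 332.1266, v = 416.7·(-0.32931)/1.19331 + 242.4 = 127.4052
M2: Pc = R·M2+t = (+0.01203, -0.53971, +1.14554); u = 880.7·(+0.01203)/1.14554 + 330.9 = 340.1465, v = 416.7·(-0.53971)/1.14554 + 242.4 = 46.0765
M3: Pc = R·M3+t = (-0.19566, -0.53649, +1.08629); u = 880.7·(-0.19566)/1.08629 + 330.9 = 172.2686, v = 416.7·(-0.53649)/1.08629 + 242.4 = 36.6036

c0=(170.90, 122.58) c1=(332.13, 127.41) c2=(340.15, 46.08) c3=(172.27, 36.60)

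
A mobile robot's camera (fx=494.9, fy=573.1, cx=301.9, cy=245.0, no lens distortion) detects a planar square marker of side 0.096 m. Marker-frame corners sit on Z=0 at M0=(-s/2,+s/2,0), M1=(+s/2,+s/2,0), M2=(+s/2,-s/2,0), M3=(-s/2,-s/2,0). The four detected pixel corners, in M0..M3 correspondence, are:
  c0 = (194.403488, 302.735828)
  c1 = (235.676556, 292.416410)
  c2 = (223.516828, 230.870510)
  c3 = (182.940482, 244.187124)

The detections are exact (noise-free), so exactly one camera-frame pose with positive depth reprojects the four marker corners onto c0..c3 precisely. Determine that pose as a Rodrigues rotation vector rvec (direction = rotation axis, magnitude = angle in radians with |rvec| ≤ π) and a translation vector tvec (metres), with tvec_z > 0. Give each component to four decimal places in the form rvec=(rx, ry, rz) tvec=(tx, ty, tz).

Intrinsics K: fx=494.9, fy=573.1, cx=301.9, cy=245.0
Marker side s = 0.096 m; corners in marker frame (Z=0):
  M0 = (-0.0480, +0.0480, 0)
  M1 = (+0.0480, +0.0480, 0)
  M2 = (+0.0480, -0.0480, 0)
  M3 = (-0.0480, -0.0480, 0)
Detected image corners:
  c0 = (194.403488, 302.735828) px
  c1 = (235.676556, 292.416410) px
  c2 = (223.516828, 230.870510) px
  c3 = (182.940482, 244.187124) px
Planar DLT: solve 8×8 A·h = b for H (H[2,2]=1):
  H  [+316.49550 +117.54542 +208.61135]
  H  [-263.59321 +618.19323 +267.66418]
  H  [-0.52502 -0.02581 +1.00000]
B = K⁻¹H; ‖b₁‖=1.119058, ‖b₂‖=1.119058; λ = 2/(‖b₁‖+‖b₂‖) = 0.893609, sign → tz>0 ⇒ λ=+0.893609
r₁ = λ·B[:,0] = (+0.85767,-0.21044,-0.46916); r₂ = λ·B[:,1] = (+0.22631,+0.97378,-0.02307)
r₃ = r₁×r₂ = (+0.46171,-0.08639,+0.88281); SVD([r₁ r₂ r₃]) → R = UVᵀ:
  R  [+0.85767 +0.22631 +0.46171]
  R  [-0.21044 +0.97378 -0.08639]
  R  [-0.46916 -0.02307 +0.88281]
t = (-0.16845, +0.03534, +0.89361) m
tr R = 2.714266; θ = arccos((tr R − 1)/2) = 0.541118 rad = 31.004°
axis k = ((R−Rᵀ)₃₂, (R−Rᵀ)₁₃, (R−Rᵀ)₂₁) / (2 sinθ) = (+0.061473, +0.903593, -0.423959)
rvec = θ·k = (+0.033264, +0.488951, -0.229412)

rvec=(0.0333, 0.4890, -0.2294) tvec=(-0.1684, 0.0353, 0.8936)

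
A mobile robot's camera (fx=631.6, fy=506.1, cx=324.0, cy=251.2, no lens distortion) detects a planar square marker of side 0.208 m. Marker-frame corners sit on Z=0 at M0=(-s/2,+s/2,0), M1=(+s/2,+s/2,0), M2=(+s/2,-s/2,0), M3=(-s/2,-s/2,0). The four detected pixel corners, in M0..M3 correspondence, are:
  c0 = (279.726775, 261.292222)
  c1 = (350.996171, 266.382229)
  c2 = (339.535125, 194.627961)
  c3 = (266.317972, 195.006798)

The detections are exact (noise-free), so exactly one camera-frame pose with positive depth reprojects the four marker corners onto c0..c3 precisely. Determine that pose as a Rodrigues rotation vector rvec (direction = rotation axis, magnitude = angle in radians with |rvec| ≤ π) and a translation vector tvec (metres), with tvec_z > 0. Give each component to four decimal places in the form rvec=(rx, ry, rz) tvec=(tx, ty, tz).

Intrinsics K: fx=631.6, fy=506.1, cx=324.0, cy=251.2
Marker side s = 0.208 m; corners in marker frame (Z=0):
  M0 = (-0.1040, +0.1040, 0)
  M1 = (+0.1040, +0.1040, 0)
  M2 = (+0.1040, -0.1040, 0)
  M3 = (-0.1040, -0.1040, 0)
Detected image corners:
  c0 = (279.726775, 261.292222) px
  c1 = (350.996171, 266.382229) px
  c2 = (339.535125, 194.627961) px
  c3 = (266.317972, 195.006798) px
Planar DLT: solve 8×8 A·h = b for H (H[2,2]=1):
  H  [+227.39048 +120.67057 +307.81473]
  H  [-77.30363 +376.32319 +229.98450]
  H  [-0.38764 +0.19634 +1.00000]
B = K⁻¹H; ‖b₁‖=0.681310, ‖b₂‖=0.681310; λ = 2/(‖b₁‖+‖b₂‖) = 1.467761, sign → tz>0 ⇒ λ=+1.467761
r₁ = λ·B[:,0] = (+0.82030,+0.05821,-0.56897); r₂ = λ·B[:,1] = (+0.13259,+0.94835,+0.28819)
r₃ = r₁×r₂ = (+0.55636,-0.31184,+0.77021); SVD([r₁ r₂ r₃]) → R = UVᵀ:
  R  [+0.82030 +0.13259 +0.55636]
  R  [+0.05821 +0.94835 -0.31184]
  R  [-0.56897 +0.28819 +0.77021]
t = (-0.03761, -0.06153, +1.46776) m
tr R = 2.538860; θ = arccos((tr R − 1)/2) = 0.692848 rad = 39.697°
axis k = ((R−Rᵀ)₃₂, (R−Rᵀ)₁₃, (R−Rᵀ)₂₁) / (2 sinθ) = (+0.469699, +0.880905, -0.058223)
rvec = θ·k = (+0.325430, +0.610333, -0.040339)

rvec=(0.3254, 0.6103, -0.0403) tvec=(-0.0376, -0.0615, 1.4678)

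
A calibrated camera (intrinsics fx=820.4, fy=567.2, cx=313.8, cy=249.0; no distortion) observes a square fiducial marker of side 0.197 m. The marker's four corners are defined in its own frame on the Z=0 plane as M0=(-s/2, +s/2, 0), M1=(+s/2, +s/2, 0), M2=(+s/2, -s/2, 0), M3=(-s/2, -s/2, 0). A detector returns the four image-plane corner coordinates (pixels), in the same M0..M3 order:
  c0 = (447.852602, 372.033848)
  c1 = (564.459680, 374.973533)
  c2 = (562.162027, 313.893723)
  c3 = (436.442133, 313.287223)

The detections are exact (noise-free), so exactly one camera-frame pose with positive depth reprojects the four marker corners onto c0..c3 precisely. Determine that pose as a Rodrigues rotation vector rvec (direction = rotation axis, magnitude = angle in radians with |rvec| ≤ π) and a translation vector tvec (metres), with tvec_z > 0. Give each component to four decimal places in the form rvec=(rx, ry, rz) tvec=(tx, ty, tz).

Intrinsics K: fx=820.4, fy=567.2, cx=313.8, cy=249.0
Marker side s = 0.197 m; corners in marker frame (Z=0):
  M0 = (-0.0985, +0.0985, 0)
  M1 = (+0.0985, +0.0985, 0)
  M2 = (+0.0985, -0.0985, 0)
  M3 = (-0.0985, -0.0985, 0)
Detected image corners:
  c0 = (447.852602, 372.033848) px
  c1 = (564.459680, 374.973533) px
  c2 = (562.162027, 313.893723) px
  c3 = (436.442133, 313.287223) px
Planar DLT: solve 8×8 A·h = b for H (H[2,2]=1):
  H  [+508.91109 +233.15466 +501.61286]
  H  [-62.68392 +439.23383 +344.69027]
  H  [-0.20933 +0.39362 +1.00000]
B = K⁻¹H; ‖b₁‖=0.731237, ‖b₂‖=0.731237; λ = 2/(‖b₁‖+‖b₂‖) = 1.367545, sign → tz>0 ⇒ λ=+1.367545
r₁ = λ·B[:,0] = (+0.95781,-0.02546,-0.28627); r₂ = λ·B[:,1] = (+0.18275,+0.82270,+0.53830)
r₃ = r₁×r₂ = (+0.22180,-0.56790,+0.79265); SVD([r₁ r₂ r₃]) → R = UVᵀ:
  R  [+0.95781 +0.18275 +0.22180]
  R  [-0.02546 +0.82270 -0.56790]
  R  [-0.28627 +0.53830 +0.79265]
t = (+0.31307, +0.23071, +1.36755) m
tr R = 2.573160; θ = arccos((tr R − 1)/2) = 0.665546 rad = 38.133°
axis k = ((R−Rᵀ)₃₂, (R−Rᵀ)₁₃, (R−Rᵀ)₂₁) / (2 sinθ) = (+0.895725, +0.411400, -0.168601)
rvec = θ·k = (+0.596146, +0.273805, -0.112212)

rvec=(0.5961, 0.2738, -0.1122) tvec=(0.3131, 0.2307, 1.3675)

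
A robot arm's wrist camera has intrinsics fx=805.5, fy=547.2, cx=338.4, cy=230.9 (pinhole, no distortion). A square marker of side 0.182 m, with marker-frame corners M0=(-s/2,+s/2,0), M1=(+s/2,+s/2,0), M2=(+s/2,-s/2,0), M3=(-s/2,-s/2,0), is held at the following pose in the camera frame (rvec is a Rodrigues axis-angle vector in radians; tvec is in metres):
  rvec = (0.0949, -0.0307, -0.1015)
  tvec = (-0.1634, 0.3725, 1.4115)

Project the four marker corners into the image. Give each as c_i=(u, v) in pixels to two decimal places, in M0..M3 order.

Intrinsics K: fx=805.5, fy=547.2, cx=338.4, cy=230.9
Marker side s = 0.182 m; corners in marker frame (Z=0):
  M0 = (-0.0910, +0.0910, 0)
  M1 = (+0.0910, +0.0910, 0)
  M2 = (+0.0910, -0.0910, 0)
  M3 = (-0.0910, -0.0910, 0)
rvec = (0.0949, -0.0307, -0.1015), |rvec| = θ = 0.14231 rad = 8.153°
Rodrigues: sinθ=0.14183, 1−cosθ=0.01011; R = I + sinθ·[k]× + (1−cosθ)·[k]×²:
    [+0.99439 +0.09970 -0.03540]
    [-0.10261 +0.99036 -0.09302]
    [+0.02579 +0.09614 +0.99503]
t = (-0.1634, 0.3725, 1.4115) m
M0: Pc = R·M0+t = (-0.24482, +0.47196, +1.41790); u = 805.5·(-0.24482)/1.41790 + 338.4 = 199.3216, v = 547.2·(+0.47196)/1.41790 + 230.9 = 413.0402
M1: Pc = R·M1+t = (-0.06384, +0.45329, +1.42260); u = 805.5·(-0.06384)/1.42260 + 338.4 = 302.2539, v = 547.2·(+0.45329)/1.42260 + 230.9 = 405.2558
M2: Pc = R·M2+t = (-0.08198, +0.27304, +1.40510); u = 805.5·(-0.08198)/1.40510 + 338.4 = 291.4012, v = 547.2·(+0.27304)/1.40510 + 230.9 = 337.2321
M3: Pc = R·M3+t = (-0.26296, +0.29171, +1.40040); u = 805.5·(-0.26296)/1.40040 + 338.4 = 187.1465, v = 547.2·(+0.29171)/1.40040 + 230.9 = 344.8858

c0=(199.32, 413.04) c1=(302.25, 405.26) c2=(291.40, 337.23) c3=(187.15, 344.89)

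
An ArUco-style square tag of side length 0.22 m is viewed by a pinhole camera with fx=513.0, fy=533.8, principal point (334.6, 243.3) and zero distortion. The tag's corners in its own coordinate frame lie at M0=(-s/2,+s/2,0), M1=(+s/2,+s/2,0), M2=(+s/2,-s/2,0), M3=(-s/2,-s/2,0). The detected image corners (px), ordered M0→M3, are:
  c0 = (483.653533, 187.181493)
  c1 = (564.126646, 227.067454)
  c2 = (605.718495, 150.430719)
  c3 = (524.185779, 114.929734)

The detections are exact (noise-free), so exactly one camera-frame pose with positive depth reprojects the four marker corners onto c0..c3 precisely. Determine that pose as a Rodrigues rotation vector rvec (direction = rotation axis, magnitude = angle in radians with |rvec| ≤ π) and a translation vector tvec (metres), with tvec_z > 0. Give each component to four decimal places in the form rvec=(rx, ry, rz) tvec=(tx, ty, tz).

Intrinsics K: fx=513.0, fy=533.8, cx=334.6, cy=243.3
Marker side s = 0.22 m; corners in marker frame (Z=0):
  M0 = (-0.1100, +0.1100, 0)
  M1 = (+0.1100, +0.1100, 0)
  M2 = (+0.1100, -0.1100, 0)
  M3 = (-0.1100, -0.1100, 0)
Detected image corners:
  c0 = (483.653533, 187.181493) px
  c1 = (564.126646, 227.067454) px
  c2 = (605.718495, 150.430719) px
  c3 = (524.185779, 114.929734) px
Planar DLT: solve 8×8 A·h = b for H (H[2,2]=1):
  H  [+239.17665 -219.62223 +543.50224]
  H  [+130.99850 +327.81224 +169.16251]
  H  [-0.23701 -0.06069 +1.00000]
B = K⁻¹H; ‖b₁‖=0.752668, ‖b₂‖=0.752668; λ = 2/(‖b₁‖+‖b₂‖) = 1.328607, sign → tz>0 ⇒ λ=+1.328607
r₁ = λ·B[:,0] = (+0.82483,+0.46958,-0.31490); r₂ = λ·B[:,1] = (-0.51620,+0.85266,-0.08063)
r₃ = r₁×r₂ = (+0.23064,+0.22906,+0.94570); SVD([r₁ r₂ r₃]) → R = UVᵀ:
  R  [+0.82483 -0.51620 +0.23064]
  R  [+0.46958 +0.85266 +0.22906]
  R  [-0.31490 -0.08063 +0.94570]
t = (+0.54103, -0.18453, +1.32861) m
tr R = 2.623183; θ = arccos((tr R − 1)/2) = 0.623925 rad = 35.748°
axis k = ((R−Rᵀ)₃₂, (R−Rᵀ)₁₃, (R−Rᵀ)₂₁) / (2 sinθ) = (-0.265039, +0.466887, +0.843665)
rvec = θ·k = (-0.165365, +0.291303, +0.526384)

rvec=(-0.1654, 0.2913, 0.5264) tvec=(0.5410, -0.1845, 1.3286)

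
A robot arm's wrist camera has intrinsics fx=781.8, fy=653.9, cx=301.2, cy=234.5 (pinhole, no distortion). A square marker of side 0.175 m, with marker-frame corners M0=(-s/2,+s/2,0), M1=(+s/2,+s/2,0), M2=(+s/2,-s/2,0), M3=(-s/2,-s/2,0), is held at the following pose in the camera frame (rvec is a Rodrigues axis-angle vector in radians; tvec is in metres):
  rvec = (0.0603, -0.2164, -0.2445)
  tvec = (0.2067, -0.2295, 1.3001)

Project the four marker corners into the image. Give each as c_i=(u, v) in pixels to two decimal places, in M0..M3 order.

Intrinsics K: fx=781.8, fy=653.9, cx=301.2, cy=234.5
Marker side s = 0.175 m; corners in marker frame (Z=0):
  M0 = (-0.0875, +0.0875, 0)
  M1 = (+0.0875, +0.0875, 0)
  M2 = (+0.0875, -0.0875, 0)
  M3 = (-0.0875, -0.0875, 0)
rvec = (0.0603, -0.2164, -0.2445), |rvec| = θ = 0.33203 rad = 19.024°
Rodrigues: sinθ=0.32596, 1−cosθ=0.05462; R = I + sinθ·[k]× + (1−cosθ)·[k]×²:
    [+0.94718 +0.23357 -0.21975]
    [-0.24650 +0.96858 -0.03299]
    [+0.20514 +0.08541 +0.97500]
t = (0.2067, -0.2295, 1.3001) m
M0: Pc = R·M0+t = (+0.14426, -0.12318, +1.28962); u = 781.8·(+0.14426)/1.28962 + 301.2 = 388.6529, v = 653.9·(-0.12318)/1.28962 + 234.5 = 172.0416
M1: Pc = R·M1+t = (+0.31002, -0.16632, +1.32552); u = 781.8·(+0.31002)/1.32552 + 301.2 = 484.0487, v = 653.9·(-0.16632)/1.32552 + 234.5 = 152.4531
M2: Pc = R·M2+t = (+0.26914, -0.33582, +1.31058); u = 781.8·(+0.26914)/1.31058 + 301.2 = 461.7513, v = 653.9·(-0.33582)/1.31058 + 234.5 = 66.9460
M3: Pc = R·M3+t = (+0.10338, -0.29268, +1.27468); u = 781.8·(+0.10338)/1.27468 + 301.2 = 364.6089, v = 653.9·(-0.29268)/1.27468 + 234.5 = 84.3560

c0=(388.65, 172.04) c1=(484.05, 152.45) c2=(461.75, 66.95) c3=(364.61, 84.36)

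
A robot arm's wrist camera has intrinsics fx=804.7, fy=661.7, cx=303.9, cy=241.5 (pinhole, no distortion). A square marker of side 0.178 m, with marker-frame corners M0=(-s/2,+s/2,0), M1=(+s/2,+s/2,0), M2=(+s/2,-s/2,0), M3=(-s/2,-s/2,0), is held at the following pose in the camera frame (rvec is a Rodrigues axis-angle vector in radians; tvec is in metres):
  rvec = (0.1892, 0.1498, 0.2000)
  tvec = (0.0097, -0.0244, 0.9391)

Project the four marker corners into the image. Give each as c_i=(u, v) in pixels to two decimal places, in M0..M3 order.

c0=(226.79, 270.53) c1=(371.72, 297.50) c2=(403.14, 175.10) c3=(251.89, 150.11)

Intrinsics K: fx=804.7, fy=661.7, cx=303.9, cy=241.5
Marker side s = 0.178 m; corners in marker frame (Z=0):
  M0 = (-0.0890, +0.0890, 0)
  M1 = (+0.0890, +0.0890, 0)
  M2 = (+0.0890, -0.0890, 0)
  M3 = (-0.0890, -0.0890, 0)
rvec = (0.1892, 0.1498, 0.2000), |rvec| = θ = 0.31343 rad = 17.958°
Rodrigues: sinθ=0.30832, 1−cosθ=0.04872; R = I + sinθ·[k]× + (1−cosθ)·[k]×²:
    [+0.96903 -0.18269 +0.16612]
    [+0.21080 +0.96241 -0.17126]
    [-0.12859 +0.20098 +0.97112]
t = (0.0097, -0.0244, 0.9391) m
M0: Pc = R·M0+t = (-0.09280, +0.04249, +0.96843); u = 804.7·(-0.09280)/0.96843 + 303.9 = 226.7870, v = 661.7·(+0.04249)/0.96843 + 241.5 = 270.5346
M1: Pc = R·M1+t = (+0.07969, +0.08002, +0.94554); u = 804.7·(+0.07969)/0.94554 + 303.9 = 371.7157, v = 661.7·(+0.08002)/0.94554 + 241.5 = 297.4957
M2: Pc = R·M2+t = (+0.11220, -0.09129, +0.90977); u = 804.7·(+0.11220)/0.90977 + 303.9 = 403.1449, v = 661.7·(-0.09129)/0.90977 + 241.5 = 175.0996
M3: Pc = R·M3+t = (-0.06029, -0.12882, +0.93266); u = 804.7·(-0.06029)/0.93266 + 303.9 = 251.8859, v = 661.7·(-0.12882)/0.93266 + 241.5 = 150.1083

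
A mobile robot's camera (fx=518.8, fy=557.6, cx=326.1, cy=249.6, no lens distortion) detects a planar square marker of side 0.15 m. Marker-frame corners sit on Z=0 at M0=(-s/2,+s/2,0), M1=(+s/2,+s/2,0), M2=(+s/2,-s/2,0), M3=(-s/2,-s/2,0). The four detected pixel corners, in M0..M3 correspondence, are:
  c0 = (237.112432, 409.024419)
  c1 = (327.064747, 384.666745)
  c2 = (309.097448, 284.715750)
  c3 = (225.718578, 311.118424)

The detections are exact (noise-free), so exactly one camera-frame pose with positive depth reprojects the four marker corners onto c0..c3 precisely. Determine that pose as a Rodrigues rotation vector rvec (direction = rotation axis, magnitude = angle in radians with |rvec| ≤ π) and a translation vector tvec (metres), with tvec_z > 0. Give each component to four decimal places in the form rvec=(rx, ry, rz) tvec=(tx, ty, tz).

Intrinsics K: fx=518.8, fy=557.6, cx=326.1, cy=249.6
Marker side s = 0.15 m; corners in marker frame (Z=0):
  M0 = (-0.0750, +0.0750, 0)
  M1 = (+0.0750, +0.0750, 0)
  M2 = (+0.0750, -0.0750, 0)
  M3 = (-0.0750, -0.0750, 0)
Detected image corners:
  c0 = (237.112432, 409.024419) px
  c1 = (327.064747, 384.666745) px
  c2 = (309.097448, 284.715750) px
  c3 = (225.718578, 311.118424) px
Planar DLT: solve 8×8 A·h = b for H (H[2,2]=1):
  H  [+506.56721 -29.54622 +273.66057]
  H  [-258.50395 +498.82407 +345.91059]
  H  [-0.25639 -0.46222 +1.00000]
B = K⁻¹H; ‖b₁‖=1.217174, ‖b₂‖=1.217174; λ = 2/(‖b₁‖+‖b₂‖) = 0.821575, sign → tz>0 ⇒ λ=+0.821575
r₁ = λ·B[:,0] = (+0.93461,-0.28659,-0.21065); r₂ = λ·B[:,1] = (+0.19191,+0.90496,-0.37975)
r₃ = r₁×r₂ = (+0.29946,+0.31449,+0.90079); SVD([r₁ r₂ r₃]) → R = UVᵀ:
  R  [+0.93461 +0.19191 +0.29946]
  R  [-0.28659 +0.90496 +0.31449]
  R  [-0.21065 -0.37975 +0.90079]
t = (-0.08304, +0.14191, +0.82158) m
tr R = 2.740359; θ = arccos((tr R − 1)/2) = 0.515230 rad = 29.521°
axis k = ((R−Rᵀ)₃₂, (R−Rᵀ)₁₃, (R−Rᵀ)₂₁) / (2 sinθ) = (-0.704483, +0.517629, -0.485555)
rvec = θ·k = (-0.362971, +0.266698, -0.250173)

rvec=(-0.3630, 0.2667, -0.2502) tvec=(-0.0830, 0.1419, 0.8216)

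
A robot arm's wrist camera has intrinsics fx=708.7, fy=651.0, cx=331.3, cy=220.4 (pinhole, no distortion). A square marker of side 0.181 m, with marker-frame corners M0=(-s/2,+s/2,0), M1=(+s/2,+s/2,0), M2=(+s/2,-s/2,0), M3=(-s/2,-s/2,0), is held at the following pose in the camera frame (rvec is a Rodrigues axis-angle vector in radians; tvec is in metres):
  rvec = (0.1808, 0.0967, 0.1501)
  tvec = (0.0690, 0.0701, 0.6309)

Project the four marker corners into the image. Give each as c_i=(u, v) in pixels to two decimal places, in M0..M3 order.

Intrinsics K: fx=708.7, fy=651.0, cx=331.3, cy=220.4
Marker side s = 0.181 m; corners in marker frame (Z=0):
  M0 = (-0.0905, +0.0905, 0)
  M1 = (+0.0905, +0.0905, 0)
  M2 = (+0.0905, -0.0905, 0)
  M3 = (-0.0905, -0.0905, 0)
rvec = (0.1808, 0.0967, 0.1501), |rvec| = θ = 0.25411 rad = 14.559°
Rodrigues: sinθ=0.25138, 1−cosθ=0.03211; R = I + sinθ·[k]× + (1−cosθ)·[k]×²:
    [+0.98415 -0.13980 +0.10916]
    [+0.15718 +0.97254 -0.17164]
    [-0.08217 +0.18608 +0.97909]
t = (0.0690, 0.0701, 0.6309) m
M0: Pc = R·M0+t = (-0.03272, +0.14389, +0.65518); u = 708.7·(-0.03272)/0.65518 + 331.3 = 295.9107, v = 651.0·(+0.14389)/0.65518 + 220.4 = 363.3724
M1: Pc = R·M1+t = (+0.14541, +0.17234, +0.64030); u = 708.7·(+0.14541)/0.64030 + 331.3 = 492.2465, v = 651.0·(+0.17234)/0.64030 + 220.4 = 395.6188
M2: Pc = R·M2+t = (+0.17072, -0.00369, +0.60662); u = 708.7·(+0.17072)/0.60662 + 331.3 = 530.7430, v = 651.0·(-0.00369)/0.60662 + 220.4 = 216.4405
M3: Pc = R·M3+t = (-0.00741, -0.03214, +0.62150); u = 708.7·(-0.00741)/0.62150 + 331.3 = 322.8461, v = 651.0·(-0.03214)/0.62150 + 220.4 = 186.7342

c0=(295.91, 363.37) c1=(492.25, 395.62) c2=(530.74, 216.44) c3=(322.85, 186.73)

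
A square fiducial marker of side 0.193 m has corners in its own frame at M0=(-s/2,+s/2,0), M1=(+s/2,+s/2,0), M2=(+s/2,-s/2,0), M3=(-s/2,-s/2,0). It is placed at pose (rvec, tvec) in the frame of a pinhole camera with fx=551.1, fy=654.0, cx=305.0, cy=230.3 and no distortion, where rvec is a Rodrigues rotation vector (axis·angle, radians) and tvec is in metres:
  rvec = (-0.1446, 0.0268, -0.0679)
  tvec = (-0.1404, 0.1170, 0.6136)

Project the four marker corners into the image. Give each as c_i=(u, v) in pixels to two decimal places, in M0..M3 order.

Intrinsics K: fx=551.1, fy=654.0, cx=305.0, cy=230.3
Marker side s = 0.193 m; corners in marker frame (Z=0):
  M0 = (-0.0965, +0.0965, 0)
  M1 = (+0.0965, +0.0965, 0)
  M2 = (+0.0965, -0.0965, 0)
  M3 = (-0.0965, -0.0965, 0)
rvec = (-0.1446, 0.0268, -0.0679), |rvec| = θ = 0.16198 rad = 9.281°
Rodrigues: sinθ=0.16127, 1−cosθ=0.01309; R = I + sinθ·[k]× + (1−cosθ)·[k]×²:
    [+0.99734 +0.06567 +0.03158]
    [-0.06954 +0.98727 +0.14306]
    [-0.02178 -0.14488 +0.98921]
t = (-0.1404, 0.1170, 0.6136) m
M0: Pc = R·M0+t = (-0.23031, +0.21898, +0.60172); u = 551.1·(-0.23031)/0.60172 + 305.0 = 94.0689, v = 654.0·(+0.21898)/0.60172 + 230.3 = 468.3071
M1: Pc = R·M1+t = (-0.03782, +0.20556, +0.59752); u = 551.1·(-0.03782)/0.59752 + 305.0 = 270.1186, v = 654.0·(+0.20556)/0.59752 + 230.3 = 455.2926
M2: Pc = R·M2+t = (-0.05049, +0.01502, +0.62548); u = 551.1·(-0.05049)/0.62548 + 305.0 = 260.5107, v = 654.0·(+0.01502)/0.62548 + 230.3 = 246.0032
M3: Pc = R·M3+t = (-0.24298, +0.02844, +0.62968); u = 551.1·(-0.24298)/0.62968 + 305.0 = 92.3427, v = 654.0·(+0.02844)/0.62968 + 230.3 = 259.8372

c0=(94.07, 468.31) c1=(270.12, 455.29) c2=(260.51, 246.00) c3=(92.34, 259.84)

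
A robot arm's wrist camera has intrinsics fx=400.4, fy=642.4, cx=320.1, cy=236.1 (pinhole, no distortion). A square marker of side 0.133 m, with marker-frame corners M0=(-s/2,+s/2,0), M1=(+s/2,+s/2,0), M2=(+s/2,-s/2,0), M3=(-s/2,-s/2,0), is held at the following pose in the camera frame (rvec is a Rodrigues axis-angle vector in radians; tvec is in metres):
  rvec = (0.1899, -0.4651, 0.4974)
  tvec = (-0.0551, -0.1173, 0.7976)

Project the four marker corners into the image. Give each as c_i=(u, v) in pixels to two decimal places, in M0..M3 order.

Intrinsics K: fx=400.4, fy=642.4, cx=320.1, cy=236.1
Marker side s = 0.133 m; corners in marker frame (Z=0):
  M0 = (-0.0665, +0.0665, 0)
  M1 = (+0.0665, +0.0665, 0)
  M2 = (+0.0665, -0.0665, 0)
  M3 = (-0.0665, -0.0665, 0)
rvec = (0.1899, -0.4651, 0.4974), |rvec| = θ = 0.70696 rad = 40.506°
Rodrigues: sinθ=0.64952, 1−cosθ=0.23966; R = I + sinθ·[k]× + (1−cosθ)·[k]×²:
    [+0.77763 -0.49934 -0.38202]
    [+0.41464 +0.86407 -0.28540]
    [+0.47261 +0.06354 +0.87898]
t = (-0.0551, -0.1173, 0.7976) m
M0: Pc = R·M0+t = (-0.14002, -0.08741, +0.77040); u = 400.4·(-0.14002)/0.77040 + 320.1 = 247.3276, v = 642.4·(-0.08741)/0.77040 + 236.1 = 163.2104
M1: Pc = R·M1+t = (-0.03659, -0.03227, +0.83325); u = 400.4·(-0.03659)/0.83325 + 320.1 = 302.5158, v = 642.4·(-0.03227)/0.83325 + 236.1 = 211.2246
M2: Pc = R·M2+t = (+0.02982, -0.14719, +0.82480); u = 400.4·(+0.02982)/0.82480 + 320.1 = 334.5756, v = 642.4·(-0.14719)/0.82480 + 236.1 = 121.4628
M3: Pc = R·M3+t = (-0.07361, -0.20233, +0.76195); u = 400.4·(-0.07361)/0.76195 + 320.1 = 281.4201, v = 642.4·(-0.20233)/0.76195 + 236.1 = 65.5112

c0=(247.33, 163.21) c1=(302.52, 211.22) c2=(334.58, 121.46) c3=(281.42, 65.51)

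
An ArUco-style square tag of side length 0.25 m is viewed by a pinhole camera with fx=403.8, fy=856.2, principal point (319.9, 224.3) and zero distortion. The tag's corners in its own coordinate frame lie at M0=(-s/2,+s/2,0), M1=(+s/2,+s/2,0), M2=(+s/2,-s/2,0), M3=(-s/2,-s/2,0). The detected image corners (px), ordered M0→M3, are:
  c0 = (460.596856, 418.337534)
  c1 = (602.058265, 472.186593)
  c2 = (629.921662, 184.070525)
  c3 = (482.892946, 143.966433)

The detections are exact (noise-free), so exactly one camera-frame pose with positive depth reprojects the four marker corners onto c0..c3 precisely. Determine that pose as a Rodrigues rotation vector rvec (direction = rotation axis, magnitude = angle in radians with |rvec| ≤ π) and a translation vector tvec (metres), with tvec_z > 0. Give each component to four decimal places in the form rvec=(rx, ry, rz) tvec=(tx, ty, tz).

Intrinsics K: fx=403.8, fy=856.2, cx=319.9, cy=224.3
Marker side s = 0.25 m; corners in marker frame (Z=0):
  M0 = (-0.1250, +0.1250, 0)
  M1 = (+0.1250, +0.1250, 0)
  M2 = (+0.1250, -0.1250, 0)
  M3 = (-0.1250, -0.1250, 0)
Detected image corners:
  c0 = (460.596856, 418.337534) px
  c1 = (602.058265, 472.186593) px
  c2 = (629.921662, 184.070525) px
  c3 = (482.892946, 143.966433) px
Planar DLT: solve 8×8 A·h = b for H (H[2,2]=1):
  H  [+459.86920 -36.38855 +541.74547]
  H  [+122.80132 +1159.87759 +306.06548]
  H  [-0.21503 +0.11700 +1.00000]
B = K⁻¹H; ‖b₁‖=1.341701, ‖b₂‖=1.341701; λ = 2/(‖b₁‖+‖b₂‖) = 0.745322, sign → tz>0 ⇒ λ=+0.745322
r₁ = λ·B[:,0] = (+0.97578,+0.14888,-0.16027); r₂ = λ·B[:,1] = (-0.13625,+0.98683,+0.08720)
r₃ = r₁×r₂ = (+0.17114,-0.06325,+0.98321); SVD([r₁ r₂ r₃]) → R = UVᵀ:
  R  [+0.97578 -0.13625 +0.17114]
  R  [+0.14888 +0.98683 -0.06325]
  R  [-0.16027 +0.08720 +0.98321]
t = (+0.40948, +0.07118, +0.74532) m
tr R = 2.945825; θ = arccos((tr R − 1)/2) = 0.233285 rad = 13.366°
axis k = ((R−Rᵀ)₃₂, (R−Rᵀ)₁₃, (R−Rᵀ)₂₁) / (2 sinθ) = (+0.325412, +0.716789, +0.616702)
rvec = θ·k = (+0.075914, +0.167216, +0.143867)

rvec=(0.0759, 0.1672, 0.1439) tvec=(0.4095, 0.0712, 0.7453)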